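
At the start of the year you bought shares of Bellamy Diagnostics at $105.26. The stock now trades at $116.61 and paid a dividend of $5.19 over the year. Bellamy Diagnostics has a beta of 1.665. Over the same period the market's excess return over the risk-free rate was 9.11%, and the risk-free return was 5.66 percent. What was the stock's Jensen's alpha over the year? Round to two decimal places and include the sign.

Realised HPR = (P1 + D1 − P0) / P0 = (116.61 + 5.19 − 105.26) / 105.26 = 16.54 / 105.26 = 15.7135%
CAPM required = R_f + β·MRP = 5.66% + 1.665 × 9.11% = 20.82815%
α = realised − required = 15.7135% − 20.82815% = -5.11%

-5.11%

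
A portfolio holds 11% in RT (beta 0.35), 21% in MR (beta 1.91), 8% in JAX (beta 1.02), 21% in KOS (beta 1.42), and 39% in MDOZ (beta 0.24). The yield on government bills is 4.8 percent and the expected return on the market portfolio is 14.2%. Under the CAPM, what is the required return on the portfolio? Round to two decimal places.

13.38%

β_P = Σ w_i β_i = 0.11×0.35 + 0.21×1.91 + 0.08×1.02 + 0.21×1.42 + 0.39×0.24 = 0.9130
MRP = 14.2% − 4.8% = 9.40%
E(R_P) = R_f + β_P × MRP = 4.8% + 0.9130 × 9.4% = 13.38%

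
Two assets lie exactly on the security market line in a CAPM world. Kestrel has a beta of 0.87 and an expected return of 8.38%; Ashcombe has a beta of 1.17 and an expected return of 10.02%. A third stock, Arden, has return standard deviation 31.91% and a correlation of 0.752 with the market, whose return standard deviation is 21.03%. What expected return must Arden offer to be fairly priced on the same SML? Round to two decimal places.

9.86%

MRP = (10.02% − 8.38%) / (1.17 − 0.87) = 5.4667%
R_f = 8.38% − 0.87 × 5.4667% = 3.6240%
β_Arden = ρ·σ_i/σ_m = 0.752 × 31.91 / 21.03 = 1.1411
E(R_Arden) = R_f + β × MRP = 3.6240% + 1.1411 × 5.4667% = 9.86%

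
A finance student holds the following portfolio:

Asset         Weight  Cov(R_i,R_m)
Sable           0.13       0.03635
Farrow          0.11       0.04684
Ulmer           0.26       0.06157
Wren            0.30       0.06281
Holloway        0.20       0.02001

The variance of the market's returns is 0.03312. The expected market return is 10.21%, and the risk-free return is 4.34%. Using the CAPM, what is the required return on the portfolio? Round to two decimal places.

12.98%

β_Sable = 0.03635 / 0.03312 = 1.0975
β_Farrow = 0.04684 / 0.03312 = 1.4143
β_Ulmer = 0.06157 / 0.03312 = 1.8590
β_Wren = 0.06281 / 0.03312 = 1.8964
β_Holloway = 0.02001 / 0.03312 = 0.6042
β_P = Σ w_i β_i = 0.13×1.0975 + 0.11×1.4143 + 0.26×1.8590 + 0.30×1.8964 + 0.20×0.6042 = 1.4713
MRP = 10.21% − 4.34% = 5.87%
E(R_P) = R_f + β_P × MRP = 4.34% + 1.4713 × 5.87% = 12.98%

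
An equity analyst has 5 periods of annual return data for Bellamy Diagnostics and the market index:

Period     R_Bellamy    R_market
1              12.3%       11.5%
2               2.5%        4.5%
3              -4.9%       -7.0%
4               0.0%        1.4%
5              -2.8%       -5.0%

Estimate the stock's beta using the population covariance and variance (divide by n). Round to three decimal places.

0.868

Mean R_i = (12.3 + 2.5 − 4.9 + 0.0 − 2.8) / 5 = 1.4200%
Mean R_m = (11.5 + 4.5 − 7.0 + 1.4 − 5.0) / 5 = 1.0800%
Σ(R_i − R̄_i)(R_m − R̄_m) = 193.3320  ⇒  Cov = 193.3320 / 5 = 38.6664
Σ(R_m − R̄_m)² = 222.6280  ⇒  Var(R_m) = 222.6280 / 5 = 44.5256
β = Cov / Var(R_m) = 38.6664 / 44.5256 = 0.8684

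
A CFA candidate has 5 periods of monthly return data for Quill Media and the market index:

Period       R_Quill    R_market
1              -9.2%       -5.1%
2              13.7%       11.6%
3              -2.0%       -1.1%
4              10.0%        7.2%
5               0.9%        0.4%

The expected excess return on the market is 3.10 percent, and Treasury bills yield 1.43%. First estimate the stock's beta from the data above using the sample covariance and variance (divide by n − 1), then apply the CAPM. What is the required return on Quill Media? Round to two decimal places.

5.66%

Mean R_i = (-9.2 + 13.7 − 2.0 + 10.0 + 0.9) / 5 = 2.6800%
Mean R_m = (-5.1 + 11.6 − 1.1 + 7.2 + 0.4) / 5 = 2.6000%
Σ(R_i − R̄_i)(R_m − R̄_m) = 245.5600  ⇒  Cov = 245.5600 / 4 = 61.3900
Σ(R_m − R̄_m)² = 179.9800  ⇒  Var(R_m) = 179.9800 / 4 = 44.9950
β = Cov / Var(R_m) = 61.3900 / 44.9950 = 1.3644
E(R) = R_f + β × MRP = 1.43% + 1.3644 × 3.10% = 5.66%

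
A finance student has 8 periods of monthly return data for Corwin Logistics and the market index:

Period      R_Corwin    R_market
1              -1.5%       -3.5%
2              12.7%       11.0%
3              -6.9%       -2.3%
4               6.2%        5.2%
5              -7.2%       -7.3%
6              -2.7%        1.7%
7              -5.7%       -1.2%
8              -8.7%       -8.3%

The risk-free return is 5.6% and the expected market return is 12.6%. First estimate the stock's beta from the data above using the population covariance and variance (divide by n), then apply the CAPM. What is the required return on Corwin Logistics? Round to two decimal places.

Mean R_i = (-1.5 + 12.7 − 6.9 + 6.2 − 7.2 − 2.7 − 5.7 − 8.7) / 8 = -1.7250%
Mean R_m = (-3.5 + 11.0 − 2.3 + 5.2 − 7.3 + 1.7 − 1.2 − 8.3) / 8 = -0.5875%
Σ(R_i − R̄_i)(R_m − R̄_m) = 311.9725  ⇒  Cov = 311.9725 / 8 = 38.9966
Σ(R_m − R̄_m)² = 289.3288  ⇒  Var(R_m) = 289.3288 / 8 = 36.1661
β = Cov / Var(R_m) = 38.9966 / 36.1661 = 1.0783
MRP = 12.6% − 5.6% = 7.00%
E(R) = R_f + β × MRP = 5.6% + 1.0783 × 7.0% = 13.15%

13.15%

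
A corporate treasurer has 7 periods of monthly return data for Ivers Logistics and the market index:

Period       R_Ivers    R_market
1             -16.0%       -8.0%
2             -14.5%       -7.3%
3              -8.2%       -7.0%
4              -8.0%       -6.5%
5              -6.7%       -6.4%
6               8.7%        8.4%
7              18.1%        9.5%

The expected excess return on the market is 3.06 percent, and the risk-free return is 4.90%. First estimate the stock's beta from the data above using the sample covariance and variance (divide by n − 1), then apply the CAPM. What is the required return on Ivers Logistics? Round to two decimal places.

9.61%

Mean R_i = (-16.0 − 14.5 − 8.2 − 8.0 − 6.7 + 8.7 + 18.1) / 7 = -3.8000%
Mean R_m = (-8.0 − 7.3 − 7.0 − 6.5 − 6.4 + 8.4 + 9.5) / 7 = -2.4714%
Σ(R_i − R̄_i)(R_m − R̄_m) = 565.4200  ⇒  Cov = 565.4200 / 6 = 94.2367
Σ(R_m − R̄_m)² = 367.5543  ⇒  Var(R_m) = 367.5543 / 6 = 61.2591
β = Cov / Var(R_m) = 94.2367 / 61.2591 = 1.5383
E(R) = R_f + β × MRP = 4.90% + 1.5383 × 3.06% = 9.61%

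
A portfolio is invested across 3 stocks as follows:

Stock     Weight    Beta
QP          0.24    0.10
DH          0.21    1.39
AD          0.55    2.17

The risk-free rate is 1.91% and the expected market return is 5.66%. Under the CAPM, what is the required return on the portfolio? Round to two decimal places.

7.57%

β_P = Σ w_i β_i = 0.24×0.10 + 0.21×1.39 + 0.55×2.17 = 1.5094
MRP = 5.66% − 1.91% = 3.75%
E(R_P) = R_f + β_P × MRP = 1.91% + 1.5094 × 3.75% = 7.57%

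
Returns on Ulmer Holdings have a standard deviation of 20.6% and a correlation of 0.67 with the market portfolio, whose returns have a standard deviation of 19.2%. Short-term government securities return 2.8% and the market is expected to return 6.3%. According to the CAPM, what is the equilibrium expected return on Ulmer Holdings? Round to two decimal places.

β = ρ × σ_i / σ_m = 0.67 × 20.6% / 19.2% = 0.7189
MRP = 6.3% − 2.8% = 3.50%
E(R) = 2.8% + 0.7189 × 3.5% = 5.32%

5.32%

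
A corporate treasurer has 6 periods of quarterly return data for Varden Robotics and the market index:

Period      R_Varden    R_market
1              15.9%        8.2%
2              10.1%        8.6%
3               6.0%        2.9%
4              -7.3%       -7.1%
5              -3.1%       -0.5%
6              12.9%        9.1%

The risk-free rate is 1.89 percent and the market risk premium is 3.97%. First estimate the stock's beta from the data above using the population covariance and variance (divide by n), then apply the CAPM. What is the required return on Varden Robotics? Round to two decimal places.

7.30%

Mean R_i = (15.9 + 10.1 + 6.0 − 7.3 − 3.1 + 12.9) / 6 = 5.7500%
Mean R_m = (8.2 + 8.6 + 2.9 − 7.1 − 0.5 + 9.1) / 6 = 3.5333%
Σ(R_i − R̄_i)(R_m − R̄_m) = 283.5100  ⇒  Cov = 283.5100 / 6 = 47.2517
Σ(R_m − R̄_m)² = 208.1733  ⇒  Var(R_m) = 208.1733 / 6 = 34.6956
β = Cov / Var(R_m) = 47.2517 / 34.6956 = 1.3619
E(R) = R_f + β × MRP = 1.89% + 1.3619 × 3.97% = 7.30%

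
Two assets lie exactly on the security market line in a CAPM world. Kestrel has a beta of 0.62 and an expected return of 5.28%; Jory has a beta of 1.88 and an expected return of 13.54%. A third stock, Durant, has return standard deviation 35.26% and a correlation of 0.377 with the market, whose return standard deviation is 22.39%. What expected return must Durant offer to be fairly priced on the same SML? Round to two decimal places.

5.11%

MRP = (13.54% − 5.28%) / (1.88 − 0.62) = 6.5556%
R_f = 5.28% − 0.62 × 6.5556% = 1.2155%
β_Durant = ρ·σ_i/σ_m = 0.377 × 35.26 / 22.39 = 0.5937
E(R_Durant) = R_f + β × MRP = 1.2155% + 0.5937 × 6.5556% = 5.11%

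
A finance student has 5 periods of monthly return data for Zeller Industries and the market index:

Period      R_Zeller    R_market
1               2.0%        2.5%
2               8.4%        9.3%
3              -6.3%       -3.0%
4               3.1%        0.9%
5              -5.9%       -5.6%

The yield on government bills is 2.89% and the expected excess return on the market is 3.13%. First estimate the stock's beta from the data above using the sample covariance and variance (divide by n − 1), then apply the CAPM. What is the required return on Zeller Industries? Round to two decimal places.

6.17%

Mean R_i = (2.0 + 8.4 − 6.3 + 3.1 − 5.9) / 5 = 0.2600%
Mean R_m = (2.5 + 9.3 − 3.0 + 0.9 − 5.6) / 5 = 0.8200%
Σ(R_i − R̄_i)(R_m − R̄_m) = 136.7840  ⇒  Cov = 136.7840 / 4 = 34.1960
Σ(R_m − R̄_m)² = 130.5480  ⇒  Var(R_m) = 130.5480 / 4 = 32.6370
β = Cov / Var(R_m) = 34.1960 / 32.6370 = 1.0478
E(R) = R_f + β × MRP = 2.89% + 1.0478 × 3.13% = 6.17%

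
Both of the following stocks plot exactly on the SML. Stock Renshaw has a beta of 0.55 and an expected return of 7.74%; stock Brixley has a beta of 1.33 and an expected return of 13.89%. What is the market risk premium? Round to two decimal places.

7.88%

Both satisfy E(R) = R_f + β·MRP, so the slope of the SML is
MRP = (13.89% − 7.74%) / (1.33 − 0.55) = 6.15% / 0.78 = 7.8846%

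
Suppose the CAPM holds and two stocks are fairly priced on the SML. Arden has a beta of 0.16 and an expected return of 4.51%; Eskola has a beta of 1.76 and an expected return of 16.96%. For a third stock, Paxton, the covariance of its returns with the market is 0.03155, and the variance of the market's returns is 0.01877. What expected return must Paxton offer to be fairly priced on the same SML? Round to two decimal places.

16.34%

MRP = (16.96% − 4.51%) / (1.76 − 0.16) = 7.7813%
R_f = 4.51% − 0.16 × 7.7813% = 3.2650%
β_Paxton = Cov / Var(R_m) = 0.03155 / 0.01877 = 1.6809
E(R_Paxton) = R_f + β × MRP = 3.2650% + 1.6809 × 7.7813% = 16.34%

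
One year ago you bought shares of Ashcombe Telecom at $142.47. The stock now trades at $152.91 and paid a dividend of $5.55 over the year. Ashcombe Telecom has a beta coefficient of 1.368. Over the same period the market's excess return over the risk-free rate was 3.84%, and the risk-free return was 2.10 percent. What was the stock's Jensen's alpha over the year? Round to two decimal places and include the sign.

+3.87%

Realised HPR = (P1 + D1 − P0) / P0 = (152.91 + 5.55 − 142.47) / 142.47 = 15.99 / 142.47 = 11.2234%
CAPM required = R_f + β·MRP = 2.10% + 1.368 × 3.84% = 7.35312%
α = realised − required = 11.2234% − 7.35312% = +3.87%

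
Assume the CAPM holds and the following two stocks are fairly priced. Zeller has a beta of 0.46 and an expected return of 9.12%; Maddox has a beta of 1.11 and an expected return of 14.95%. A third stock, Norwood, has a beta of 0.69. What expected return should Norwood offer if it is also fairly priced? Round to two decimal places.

11.18%

MRP (SML slope) = (14.95% − 9.12%) / (1.11 − 0.46) = 5.83% / 0.65 = 8.9692%
R_f (intercept) = 9.12% − 0.46 × 8.9692% = 4.9942%
E(R_Norwood) = R_f + β × MRP = 4.9942% + 0.69 × 8.9692% = 11.18%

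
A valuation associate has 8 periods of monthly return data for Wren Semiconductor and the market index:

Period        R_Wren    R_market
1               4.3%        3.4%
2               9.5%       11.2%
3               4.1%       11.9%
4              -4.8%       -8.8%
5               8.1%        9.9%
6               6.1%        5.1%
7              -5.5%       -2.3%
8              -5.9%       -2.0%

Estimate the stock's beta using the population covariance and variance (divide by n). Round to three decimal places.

Mean R_i = (4.3 + 9.5 + 4.1 − 4.8 + 8.1 + 6.1 − 5.5 − 5.9) / 8 = 1.9875%
Mean R_m = (3.4 + 11.2 + 11.9 − 8.8 + 9.9 + 5.1 − 2.3 − 2.0) / 8 = 3.5500%
Σ(R_i − R̄_i)(R_m − R̄_m) = 291.3550  ⇒  Cov = 291.3550 / 8 = 36.4194
Σ(R_m − R̄_m)² = 388.5400  ⇒  Var(R_m) = 388.5400 / 8 = 48.5675
β = Cov / Var(R_m) = 36.4194 / 48.5675 = 0.7499

0.750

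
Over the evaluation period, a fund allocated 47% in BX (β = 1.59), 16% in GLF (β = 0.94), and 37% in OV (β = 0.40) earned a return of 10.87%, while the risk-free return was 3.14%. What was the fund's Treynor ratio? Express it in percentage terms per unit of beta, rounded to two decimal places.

7.39%

β_P = 0.47×1.59 + 0.16×0.94 + 0.37×0.40 = 1.0457
Treynor = (R_P − R_f) / β_P = (10.87% − 3.14%) / 1.0457 = 7.73% / 1.0457 = 7.39%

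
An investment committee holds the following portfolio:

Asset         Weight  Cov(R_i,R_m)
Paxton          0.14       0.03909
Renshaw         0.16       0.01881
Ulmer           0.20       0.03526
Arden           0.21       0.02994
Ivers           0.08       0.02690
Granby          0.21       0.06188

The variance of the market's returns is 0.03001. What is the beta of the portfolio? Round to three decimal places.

β_Paxton = 0.03909 / 0.03001 = 1.3026
β_Renshaw = 0.01881 / 0.03001 = 0.6268
β_Ulmer = 0.03526 / 0.03001 = 1.1749
β_Arden = 0.02994 / 0.03001 = 0.9977
β_Ivers = 0.02690 / 0.03001 = 0.8964
β_Granby = 0.06188 / 0.03001 = 2.0620
β_P = Σ w_i β_i = 0.14×1.3026 + 0.16×0.6268 + 0.20×1.1749 + 0.21×0.9977 + 0.08×0.8964 + 0.21×2.0620 = 1.2319

1.232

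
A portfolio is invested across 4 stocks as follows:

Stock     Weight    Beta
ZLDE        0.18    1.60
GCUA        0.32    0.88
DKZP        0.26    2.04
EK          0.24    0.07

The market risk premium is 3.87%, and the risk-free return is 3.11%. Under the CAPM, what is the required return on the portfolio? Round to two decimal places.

β_P = Σ w_i β_i = 0.18×1.60 + 0.32×0.88 + 0.26×2.04 + 0.24×0.07 = 1.1168
E(R_P) = R_f + β_P × MRP = 3.11% + 1.1168 × 3.87% = 7.43%

7.43%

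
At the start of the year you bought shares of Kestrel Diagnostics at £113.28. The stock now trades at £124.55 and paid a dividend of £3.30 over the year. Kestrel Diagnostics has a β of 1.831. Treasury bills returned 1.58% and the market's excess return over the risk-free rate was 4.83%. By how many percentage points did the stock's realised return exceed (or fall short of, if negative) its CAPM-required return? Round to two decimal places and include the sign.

Realised HPR = (P1 + D1 − P0) / P0 = (124.55 + 3.30 − 113.28) / 113.28 = 14.57 / 113.28 = 12.8619%
CAPM required = R_f + β·MRP = 1.58% + 1.831 × 4.83% = 10.42373%
α = realised − required = 12.8619% − 10.42373% = +2.44%

+2.44%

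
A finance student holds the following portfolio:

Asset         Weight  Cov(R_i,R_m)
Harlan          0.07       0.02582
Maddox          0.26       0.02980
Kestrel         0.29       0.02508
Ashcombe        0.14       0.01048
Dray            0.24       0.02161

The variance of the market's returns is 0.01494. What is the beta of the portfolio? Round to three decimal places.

β_Harlan = 0.02582 / 0.01494 = 1.7282
β_Maddox = 0.02980 / 0.01494 = 1.9946
β_Kestrel = 0.02508 / 0.01494 = 1.6787
β_Ashcombe = 0.01048 / 0.01494 = 0.7015
β_Dray = 0.02161 / 0.01494 = 1.4465
β_P = Σ w_i β_i = 0.07×1.7282 + 0.26×1.9946 + 0.29×1.6787 + 0.14×0.7015 + 0.24×1.4465 = 1.5718

1.572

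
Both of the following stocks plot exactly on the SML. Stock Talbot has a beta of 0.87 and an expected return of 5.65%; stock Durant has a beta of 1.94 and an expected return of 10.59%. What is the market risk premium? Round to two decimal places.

Both satisfy E(R) = R_f + β·MRP, so the slope of the SML is
MRP = (10.59% − 5.65%) / (1.94 − 0.87) = 4.94% / 1.07 = 4.6168%

4.62%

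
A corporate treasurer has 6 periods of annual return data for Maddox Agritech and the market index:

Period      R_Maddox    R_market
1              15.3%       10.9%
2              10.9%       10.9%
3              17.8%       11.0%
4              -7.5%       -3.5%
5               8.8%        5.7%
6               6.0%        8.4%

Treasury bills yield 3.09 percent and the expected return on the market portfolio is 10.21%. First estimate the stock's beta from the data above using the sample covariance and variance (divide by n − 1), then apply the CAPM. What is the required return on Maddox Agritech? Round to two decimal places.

Mean R_i = (15.3 + 10.9 + 17.8 − 7.5 + 8.8 + 6.0) / 6 = 8.5500%
Mean R_m = (10.9 + 10.9 + 11.0 − 3.5 + 5.7 + 8.4) / 6 = 7.2333%
Σ(R_i − R̄_i)(R_m − R̄_m) = 237.1200  ⇒  Cov = 237.1200 / 5 = 47.4240
Σ(R_m − R̄_m)² = 159.9933  ⇒  Var(R_m) = 159.9933 / 5 = 31.9987
β = Cov / Var(R_m) = 47.4240 / 31.9987 = 1.4821
MRP = 10.21% − 3.09% = 7.12%
E(R) = R_f + β × MRP = 3.09% + 1.4821 × 7.12% = 13.64%

13.64%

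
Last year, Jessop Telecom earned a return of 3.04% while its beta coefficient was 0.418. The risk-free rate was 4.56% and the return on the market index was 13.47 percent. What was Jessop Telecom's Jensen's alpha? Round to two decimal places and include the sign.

Market excess return = 13.47% − 4.56% = 8.91%
CAPM benchmark = R_f + β(R_m − R_f) = 4.56% + 0.418 × 8.91% = 8.28438%
α = actual − benchmark = 3.04% − 8.28438% = -5.24%

-5.24%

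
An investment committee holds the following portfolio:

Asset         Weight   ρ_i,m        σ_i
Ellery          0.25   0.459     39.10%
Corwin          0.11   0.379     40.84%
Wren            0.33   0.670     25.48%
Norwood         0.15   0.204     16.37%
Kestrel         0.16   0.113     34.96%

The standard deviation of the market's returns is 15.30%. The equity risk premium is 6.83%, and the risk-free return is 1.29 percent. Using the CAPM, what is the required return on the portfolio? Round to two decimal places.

7.07%

β_Ellery = 0.459 × 39.10% / 15.30% = 1.1730
β_Corwin = 0.379 × 40.84% / 15.30% = 1.0117
β_Wren = 0.670 × 25.48% / 15.30% = 1.1158
β_Norwood = 0.204 × 16.37% / 15.30% = 0.2183
β_Kestrel = 0.113 × 34.96% / 15.30% = 0.2582
β_P = Σ w_i β_i = 0.25×1.1730 + 0.11×1.0117 + 0.33×1.1158 + 0.15×0.2183 + 0.16×0.2582 = 0.8468
E(R_P) = R_f + β_P × MRP = 1.29% + 0.8468 × 6.83% = 7.07%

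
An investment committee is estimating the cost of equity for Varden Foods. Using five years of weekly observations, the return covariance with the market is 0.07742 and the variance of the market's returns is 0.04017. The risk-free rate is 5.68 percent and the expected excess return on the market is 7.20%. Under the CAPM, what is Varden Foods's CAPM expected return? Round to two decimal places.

19.56%

β = Cov(R_i, R_m) / Var(R_m) = 0.07742 / 0.04017 = 1.9273
E(R) = R_f + β × MRP = 5.68% + 1.9273 × 7.20% = 19.56%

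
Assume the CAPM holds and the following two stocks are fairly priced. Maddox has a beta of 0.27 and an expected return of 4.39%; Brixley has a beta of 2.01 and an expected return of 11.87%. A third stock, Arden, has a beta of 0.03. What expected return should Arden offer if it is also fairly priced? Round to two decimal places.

3.36%

MRP (SML slope) = (11.87% − 4.39%) / (2.01 − 0.27) = 7.48% / 1.74 = 4.2989%
R_f (intercept) = 4.39% − 0.27 × 4.2989% = 3.2293%
E(R_Arden) = R_f + β × MRP = 3.2293% + 0.03 × 4.2989% = 3.36%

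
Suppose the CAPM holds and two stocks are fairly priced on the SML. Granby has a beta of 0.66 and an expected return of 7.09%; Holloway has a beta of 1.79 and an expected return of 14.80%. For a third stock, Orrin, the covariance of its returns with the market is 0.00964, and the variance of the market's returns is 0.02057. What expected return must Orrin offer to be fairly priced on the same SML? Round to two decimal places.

MRP = (14.80% − 7.09%) / (1.79 − 0.66) = 6.8230%
R_f = 7.09% − 0.66 × 6.8230% = 2.5868%
β_Orrin = Cov / Var(R_m) = 0.00964 / 0.02057 = 0.4686
E(R_Orrin) = R_f + β × MRP = 2.5868% + 0.4686 × 6.8230% = 5.78%

5.78%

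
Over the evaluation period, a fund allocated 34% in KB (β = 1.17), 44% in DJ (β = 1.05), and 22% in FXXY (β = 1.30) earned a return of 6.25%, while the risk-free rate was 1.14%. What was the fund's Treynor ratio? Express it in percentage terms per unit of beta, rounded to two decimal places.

4.46%

β_P = 0.34×1.17 + 0.44×1.05 + 0.22×1.30 = 1.1458
Treynor = (R_P − R_f) / β_P = (6.25% − 1.14%) / 1.1458 = 5.11% / 1.1458 = 4.46%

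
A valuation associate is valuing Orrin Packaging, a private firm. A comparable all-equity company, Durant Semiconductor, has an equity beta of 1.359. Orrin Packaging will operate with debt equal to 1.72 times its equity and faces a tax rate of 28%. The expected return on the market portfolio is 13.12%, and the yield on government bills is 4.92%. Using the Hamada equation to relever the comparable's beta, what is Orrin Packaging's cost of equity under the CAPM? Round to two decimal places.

29.86%

β_L = β_U × [1 + (1 − t)(D/E)] = 1.359 × [1 + (1 − 0.28) × 1.72]
    = 1.359 × [1 + 0.72 × 1.72] = 1.359 × 2.2384 = 3.0420
MRP = 13.12% − 4.92% = 8.20%
E(R) = R_f + β_L × MRP = 4.92% + 3.0420 × 8.20% = 29.86%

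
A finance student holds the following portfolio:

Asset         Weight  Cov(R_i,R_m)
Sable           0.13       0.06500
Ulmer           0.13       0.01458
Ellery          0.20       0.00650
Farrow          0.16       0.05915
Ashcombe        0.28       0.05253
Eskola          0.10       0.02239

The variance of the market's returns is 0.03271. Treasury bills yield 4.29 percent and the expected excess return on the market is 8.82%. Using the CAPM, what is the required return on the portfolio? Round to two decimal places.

14.55%

β_Sable = 0.06500 / 0.03271 = 1.9872
β_Ulmer = 0.01458 / 0.03271 = 0.4457
β_Ellery = 0.00650 / 0.03271 = 0.1987
β_Farrow = 0.05915 / 0.03271 = 1.8083
β_Ashcombe = 0.05253 / 0.03271 = 1.6059
β_Eskola = 0.02239 / 0.03271 = 0.6845
β_P = Σ w_i β_i = 0.13×1.9872 + 0.13×0.4457 + 0.20×0.1987 + 0.16×1.8083 + 0.28×1.6059 + 0.10×0.6845 = 1.1634
E(R_P) = R_f + β_P × MRP = 4.29% + 1.1634 × 8.82% = 14.55%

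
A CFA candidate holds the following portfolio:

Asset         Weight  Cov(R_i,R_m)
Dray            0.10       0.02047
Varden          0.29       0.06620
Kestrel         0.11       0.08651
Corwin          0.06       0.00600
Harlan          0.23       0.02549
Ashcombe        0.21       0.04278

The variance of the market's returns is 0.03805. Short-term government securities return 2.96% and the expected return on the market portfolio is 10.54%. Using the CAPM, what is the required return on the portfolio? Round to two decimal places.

12.12%

β_Dray = 0.02047 / 0.03805 = 0.5380
β_Varden = 0.06620 / 0.03805 = 1.7398
β_Kestrel = 0.08651 / 0.03805 = 2.2736
β_Corwin = 0.00600 / 0.03805 = 0.1577
β_Harlan = 0.02549 / 0.03805 = 0.6699
β_Ashcombe = 0.04278 / 0.03805 = 1.1243
β_P = Σ w_i β_i = 0.10×0.5380 + 0.29×1.7398 + 0.11×2.2736 + 0.06×0.1577 + 0.23×0.6699 + 0.21×1.1243 = 1.2081
MRP = 10.54% − 2.96% = 7.58%
E(R_P) = R_f + β_P × MRP = 2.96% + 1.2081 × 7.58% = 12.12%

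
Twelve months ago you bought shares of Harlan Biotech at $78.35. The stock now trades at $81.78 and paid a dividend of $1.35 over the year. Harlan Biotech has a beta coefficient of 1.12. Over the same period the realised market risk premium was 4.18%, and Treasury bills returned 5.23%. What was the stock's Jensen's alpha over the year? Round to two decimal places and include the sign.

Realised HPR = (P1 + D1 − P0) / P0 = (81.78 + 1.35 − 78.35) / 78.35 = 4.78 / 78.35 = 6.1008%
CAPM required = R_f + β·MRP = 5.23% + 1.12 × 4.18% = 9.9116%
α = realised − required = 6.1008% − 9.9116% = -3.81%

-3.81%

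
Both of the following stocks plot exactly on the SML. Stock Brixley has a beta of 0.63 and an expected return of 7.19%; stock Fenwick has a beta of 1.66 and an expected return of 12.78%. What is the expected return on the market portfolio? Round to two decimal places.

9.20%

Both satisfy E(R) = R_f + β·MRP, so the slope of the SML is
MRP = (12.78% − 7.19%) / (1.66 − 0.63) = 5.59% / 1.03 = 5.4272%
R_f = E(R_Brixley) − β_Brixley·MRP = 7.19% − 0.63 × 5.4272% = 3.7709%
E(R_m) = R_f + MRP = 3.7709% + 5.4272% = 9.20%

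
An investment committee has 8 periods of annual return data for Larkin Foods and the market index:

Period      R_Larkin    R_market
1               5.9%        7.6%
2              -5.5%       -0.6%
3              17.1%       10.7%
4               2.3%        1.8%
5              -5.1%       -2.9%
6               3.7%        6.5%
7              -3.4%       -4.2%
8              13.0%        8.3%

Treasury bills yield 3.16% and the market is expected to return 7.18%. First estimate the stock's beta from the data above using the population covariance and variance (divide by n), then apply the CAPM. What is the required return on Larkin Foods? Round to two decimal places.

Mean R_i = (5.9 − 5.5 + 17.1 + 2.3 − 5.1 + 3.7 − 3.4 + 13.0) / 8 = 3.5000%
Mean R_m = (7.6 − 0.6 + 10.7 + 1.8 − 2.9 + 6.5 − 4.2 + 8.3) / 8 = 3.4000%
Σ(R_i − R̄_i)(R_m − R̄_m) = 301.0700  ⇒  Cov = 301.0700 / 8 = 37.6338
Σ(R_m − R̄_m)² = 220.5600  ⇒  Var(R_m) = 220.5600 / 8 = 27.5700
β = Cov / Var(R_m) = 37.6338 / 27.5700 = 1.3650
MRP = 7.18% − 3.16% = 4.02%
E(R) = R_f + β × MRP = 3.16% + 1.3650 × 4.02% = 8.65%

8.65%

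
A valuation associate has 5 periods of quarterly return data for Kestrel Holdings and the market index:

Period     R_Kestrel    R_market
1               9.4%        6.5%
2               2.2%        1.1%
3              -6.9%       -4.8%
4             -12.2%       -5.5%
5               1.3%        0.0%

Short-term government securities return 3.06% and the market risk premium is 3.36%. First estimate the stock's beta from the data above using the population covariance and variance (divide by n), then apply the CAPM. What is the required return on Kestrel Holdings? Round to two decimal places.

Mean R_i = (9.4 + 2.2 − 6.9 − 12.2 + 1.3) / 5 = -1.2400%
Mean R_m = (6.5 + 1.1 − 4.8 − 5.5 + 0.0) / 5 = -0.5400%
Σ(R_i − R̄_i)(R_m − R̄_m) = 160.3920  ⇒  Cov = 160.3920 / 5 = 32.0784
Σ(R_m − R̄_m)² = 95.2920  ⇒  Var(R_m) = 95.2920 / 5 = 19.0584
β = Cov / Var(R_m) = 32.0784 / 19.0584 = 1.6832
E(R) = R_f + β × MRP = 3.06% + 1.6832 × 3.36% = 8.72%

8.72%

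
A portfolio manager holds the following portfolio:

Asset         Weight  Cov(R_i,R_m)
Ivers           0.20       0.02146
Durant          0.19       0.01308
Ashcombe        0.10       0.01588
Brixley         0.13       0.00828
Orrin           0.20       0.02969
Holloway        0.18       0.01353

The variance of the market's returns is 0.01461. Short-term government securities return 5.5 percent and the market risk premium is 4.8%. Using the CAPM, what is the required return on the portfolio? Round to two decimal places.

β_Ivers = 0.02146 / 0.01461 = 1.4689
β_Durant = 0.01308 / 0.01461 = 0.8953
β_Ashcombe = 0.01588 / 0.01461 = 1.0869
β_Brixley = 0.00828 / 0.01461 = 0.5667
β_Orrin = 0.02969 / 0.01461 = 2.0322
β_Holloway = 0.01353 / 0.01461 = 0.9261
β_P = Σ w_i β_i = 0.20×1.4689 + 0.19×0.8953 + 0.10×1.0869 + 0.13×0.5667 + 0.20×2.0322 + 0.18×0.9261 = 1.2194
E(R_P) = R_f + β_P × MRP = 5.5% + 1.2194 × 4.8% = 11.35%

11.35%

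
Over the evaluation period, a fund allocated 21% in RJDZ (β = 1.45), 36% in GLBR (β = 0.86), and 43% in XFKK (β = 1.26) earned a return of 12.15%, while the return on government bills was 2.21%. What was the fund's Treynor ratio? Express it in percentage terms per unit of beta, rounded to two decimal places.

β_P = 0.21×1.45 + 0.36×0.86 + 0.43×1.26 = 1.1559
Treynor = (R_P − R_f) / β_P = (12.15% − 2.21%) / 1.1559 = 9.94% / 1.1559 = 8.60%

8.60%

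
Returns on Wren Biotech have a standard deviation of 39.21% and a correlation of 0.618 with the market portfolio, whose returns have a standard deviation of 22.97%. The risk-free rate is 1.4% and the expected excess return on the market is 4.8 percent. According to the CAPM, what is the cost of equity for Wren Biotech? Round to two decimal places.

β = ρ × σ_i / σ_m = 0.618 × 39.21% / 22.97% = 1.0549
E(R) = 1.4% + 1.0549 × 4.8% = 6.46%

6.46%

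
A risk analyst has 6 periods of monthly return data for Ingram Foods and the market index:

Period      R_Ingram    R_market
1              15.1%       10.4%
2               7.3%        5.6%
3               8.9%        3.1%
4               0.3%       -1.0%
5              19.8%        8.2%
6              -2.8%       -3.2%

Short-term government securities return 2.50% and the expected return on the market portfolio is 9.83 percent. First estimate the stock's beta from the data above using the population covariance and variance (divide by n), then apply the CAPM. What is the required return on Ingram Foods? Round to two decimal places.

13.57%

Mean R_i = (15.1 + 7.3 + 8.9 + 0.3 + 19.8 − 2.8) / 6 = 8.1000%
Mean R_m = (10.4 + 5.6 + 3.1 − 1.0 + 8.2 − 3.2) / 6 = 3.8500%
Σ(R_i − R̄_i)(R_m − R̄_m) = 209.4200  ⇒  Cov = 209.4200 / 6 = 34.9033
Σ(R_m − R̄_m)² = 138.6750  ⇒  Var(R_m) = 138.6750 / 6 = 23.1125
β = Cov / Var(R_m) = 34.9033 / 23.1125 = 1.5101
MRP = 9.83% − 2.50% = 7.33%
E(R) = R_f + β × MRP = 2.50% + 1.5101 × 7.33% = 13.57%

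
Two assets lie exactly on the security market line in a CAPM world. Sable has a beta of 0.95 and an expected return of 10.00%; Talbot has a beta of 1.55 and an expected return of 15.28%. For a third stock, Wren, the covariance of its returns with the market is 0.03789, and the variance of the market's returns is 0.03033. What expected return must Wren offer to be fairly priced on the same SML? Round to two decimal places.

MRP = (15.28% − 10.00%) / (1.55 − 0.95) = 8.8000%
R_f = 10.00% − 0.95 × 8.8000% = 1.6400%
β_Wren = Cov / Var(R_m) = 0.03789 / 0.03033 = 1.2493
E(R_Wren) = R_f + β × MRP = 1.6400% + 1.2493 × 8.8000% = 12.63%

12.63%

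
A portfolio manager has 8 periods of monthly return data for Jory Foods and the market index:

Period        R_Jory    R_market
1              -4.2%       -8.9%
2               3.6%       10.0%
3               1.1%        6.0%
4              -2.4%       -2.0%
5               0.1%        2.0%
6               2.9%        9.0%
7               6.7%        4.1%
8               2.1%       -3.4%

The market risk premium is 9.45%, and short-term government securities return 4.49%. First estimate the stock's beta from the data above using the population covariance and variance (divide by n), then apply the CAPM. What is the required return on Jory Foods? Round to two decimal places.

Mean R_i = (-4.2 + 3.6 + 1.1 − 2.4 + 0.1 + 2.9 + 6.7 + 2.1) / 8 = 1.2375%
Mean R_m = (-8.9 + 10.0 + 6.0 − 2.0 + 2.0 + 9.0 + 4.1 − 3.4) / 8 = 2.1000%
Σ(R_i − R̄_i)(R_m − R̄_m) = 110.6200  ⇒  Cov = 110.6200 / 8 = 13.8275
Σ(R_m − R̄_m)² = 297.3000  ⇒  Var(R_m) = 297.3000 / 8 = 37.1625
β = Cov / Var(R_m) = 13.8275 / 37.1625 = 0.3721
E(R) = R_f + β × MRP = 4.49% + 0.3721 × 9.45% = 8.01%

8.01%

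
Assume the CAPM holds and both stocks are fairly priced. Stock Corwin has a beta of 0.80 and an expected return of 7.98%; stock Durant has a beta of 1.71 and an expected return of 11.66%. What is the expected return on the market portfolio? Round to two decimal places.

Both satisfy E(R) = R_f + β·MRP, so the slope of the SML is
MRP = (11.66% − 7.98%) / (1.71 − 0.80) = 3.68% / 0.91 = 4.0440%
R_f = E(R_Corwin) − β_Corwin·MRP = 7.98% − 0.80 × 4.0440% = 4.7448%
E(R_m) = R_f + MRP = 4.7448% + 4.0440% = 8.79%

8.79%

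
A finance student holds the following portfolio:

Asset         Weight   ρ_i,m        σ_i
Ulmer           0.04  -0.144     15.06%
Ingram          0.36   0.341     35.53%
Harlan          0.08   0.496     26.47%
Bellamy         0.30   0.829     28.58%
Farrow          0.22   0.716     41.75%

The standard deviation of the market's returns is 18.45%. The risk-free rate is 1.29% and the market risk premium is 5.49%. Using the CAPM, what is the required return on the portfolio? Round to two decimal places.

β_Ulmer = -0.144 × 15.06% / 18.45% = -0.1175
β_Ingram = 0.341 × 35.53% / 18.45% = 0.6567
β_Harlan = 0.496 × 26.47% / 18.45% = 0.7116
β_Bellamy = 0.829 × 28.58% / 18.45% = 1.2842
β_Farrow = 0.716 × 41.75% / 18.45% = 1.6202
β_P = Σ w_i β_i = 0.04×-0.1175 + 0.36×0.6567 + 0.08×0.7116 + 0.30×1.2842 + 0.22×1.6202 = 1.0303
E(R_P) = R_f + β_P × MRP = 1.29% + 1.0303 × 5.49% = 6.95%

6.95%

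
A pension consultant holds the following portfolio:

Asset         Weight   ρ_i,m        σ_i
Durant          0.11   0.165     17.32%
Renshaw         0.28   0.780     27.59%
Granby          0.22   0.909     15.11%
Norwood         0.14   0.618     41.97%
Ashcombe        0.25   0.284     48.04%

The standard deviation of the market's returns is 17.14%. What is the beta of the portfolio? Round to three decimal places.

β_Durant = 0.165 × 17.32% / 17.14% = 0.1667
β_Renshaw = 0.780 × 27.59% / 17.14% = 1.2556
β_Granby = 0.909 × 15.11% / 17.14% = 0.8013
β_Norwood = 0.618 × 41.97% / 17.14% = 1.5133
β_Ashcombe = 0.284 × 48.04% / 17.14% = 0.7960
β_P = Σ w_i β_i = 0.11×0.1667 + 0.28×1.2556 + 0.22×0.8013 + 0.14×1.5133 + 0.25×0.7960 = 0.9571

0.957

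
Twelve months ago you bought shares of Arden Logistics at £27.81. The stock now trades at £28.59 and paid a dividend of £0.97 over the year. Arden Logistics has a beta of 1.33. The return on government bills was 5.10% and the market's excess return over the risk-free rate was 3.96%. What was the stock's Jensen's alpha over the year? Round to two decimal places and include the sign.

Realised HPR = (P1 + D1 − P0) / P0 = (28.59 + 0.97 − 27.81) / 27.81 = 1.75 / 27.81 = 6.2927%
CAPM required = R_f + β·MRP = 5.10% + 1.33 × 3.96% = 10.3668%
α = realised − required = 6.2927% − 10.3668% = -4.07%

-4.07%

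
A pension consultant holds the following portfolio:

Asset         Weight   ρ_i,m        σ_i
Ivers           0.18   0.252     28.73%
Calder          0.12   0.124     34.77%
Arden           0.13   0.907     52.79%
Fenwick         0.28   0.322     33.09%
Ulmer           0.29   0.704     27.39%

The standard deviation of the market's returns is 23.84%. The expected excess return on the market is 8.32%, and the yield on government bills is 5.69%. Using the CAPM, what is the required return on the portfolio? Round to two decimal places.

11.49%

β_Ivers = 0.252 × 28.73% / 23.84% = 0.3037
β_Calder = 0.124 × 34.77% / 23.84% = 0.1809
β_Arden = 0.907 × 52.79% / 23.84% = 2.0084
β_Fenwick = 0.322 × 33.09% / 23.84% = 0.4469
β_Ulmer = 0.704 × 27.39% / 23.84% = 0.8088
β_P = Σ w_i β_i = 0.18×0.3037 + 0.12×0.1809 + 0.13×2.0084 + 0.28×0.4469 + 0.29×0.8088 = 0.6972
E(R_P) = R_f + β_P × MRP = 5.69% + 0.6972 × 8.32% = 11.49%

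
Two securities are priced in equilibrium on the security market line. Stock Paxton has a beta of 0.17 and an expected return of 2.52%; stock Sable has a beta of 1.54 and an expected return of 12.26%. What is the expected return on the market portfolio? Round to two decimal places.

8.42%

Both satisfy E(R) = R_f + β·MRP, so the slope of the SML is
MRP = (12.26% − 2.52%) / (1.54 − 0.17) = 9.74% / 1.37 = 7.1095%
R_f = E(R_Paxton) − β_Paxton·MRP = 2.52% − 0.17 × 7.1095% = 1.3114%
E(R_m) = R_f + MRP = 1.3114% + 7.1095% = 8.42%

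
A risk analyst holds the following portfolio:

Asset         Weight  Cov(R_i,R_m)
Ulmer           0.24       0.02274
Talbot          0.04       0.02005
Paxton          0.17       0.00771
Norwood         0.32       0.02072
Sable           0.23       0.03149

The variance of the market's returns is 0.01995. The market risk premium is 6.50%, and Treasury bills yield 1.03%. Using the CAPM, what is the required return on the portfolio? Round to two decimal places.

β_Ulmer = 0.02274 / 0.01995 = 1.1398
β_Talbot = 0.02005 / 0.01995 = 1.0050
β_Paxton = 0.00771 / 0.01995 = 0.3865
β_Norwood = 0.02072 / 0.01995 = 1.0386
β_Sable = 0.03149 / 0.01995 = 1.5784
β_P = Σ w_i β_i = 0.24×1.1398 + 0.04×1.0050 + 0.17×0.3865 + 0.32×1.0386 + 0.23×1.5784 = 1.0748
E(R_P) = R_f + β_P × MRP = 1.03% + 1.0748 × 6.50% = 8.02%

8.02%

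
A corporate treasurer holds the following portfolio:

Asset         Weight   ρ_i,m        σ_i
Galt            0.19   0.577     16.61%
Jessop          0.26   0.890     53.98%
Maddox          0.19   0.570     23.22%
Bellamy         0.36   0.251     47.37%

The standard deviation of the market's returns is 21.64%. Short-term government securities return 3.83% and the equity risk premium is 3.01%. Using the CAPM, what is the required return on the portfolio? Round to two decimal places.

6.77%

β_Galt = 0.577 × 16.61% / 21.64% = 0.4429
β_Jessop = 0.890 × 53.98% / 21.64% = 2.2201
β_Maddox = 0.570 × 23.22% / 21.64% = 0.6116
β_Bellamy = 0.251 × 47.37% / 21.64% = 0.5494
β_P = Σ w_i β_i = 0.19×0.4429 + 0.26×2.2201 + 0.19×0.6116 + 0.36×0.5494 = 0.9754
E(R_P) = R_f + β_P × MRP = 3.83% + 0.9754 × 3.01% = 6.77%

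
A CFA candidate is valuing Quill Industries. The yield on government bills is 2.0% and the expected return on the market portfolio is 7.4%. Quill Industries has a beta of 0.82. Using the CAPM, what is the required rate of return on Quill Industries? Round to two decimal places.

6.43%

Market risk premium = E(R_m) − R_f = 7.4% − 2.0% = 5.40%
E(R) = R_f + β × MRP = 2.0% + 0.82 × 5.4% = 6.43%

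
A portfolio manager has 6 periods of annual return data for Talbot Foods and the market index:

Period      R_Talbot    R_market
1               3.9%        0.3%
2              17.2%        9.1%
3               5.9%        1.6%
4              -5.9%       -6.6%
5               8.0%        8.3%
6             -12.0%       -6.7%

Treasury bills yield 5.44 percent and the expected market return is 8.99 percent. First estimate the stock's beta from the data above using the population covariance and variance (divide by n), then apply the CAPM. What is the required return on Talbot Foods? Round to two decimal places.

Mean R_i = (3.9 + 17.2 + 5.9 − 5.9 + 8.0 − 12.0) / 6 = 2.8500%
Mean R_m = (0.3 + 9.1 + 1.6 − 6.6 + 8.3 − 6.7) / 6 = 1.0000%
Σ(R_i − R̄_i)(R_m − R̄_m) = 335.7700  ⇒  Cov = 335.7700 / 6 = 55.9617
Σ(R_m − R̄_m)² = 236.8000  ⇒  Var(R_m) = 236.8000 / 6 = 39.4667
β = Cov / Var(R_m) = 55.9617 / 39.4667 = 1.4179
MRP = 8.99% − 5.44% = 3.55%
E(R) = R_f + β × MRP = 5.44% + 1.4179 × 3.55% = 10.47%

10.47%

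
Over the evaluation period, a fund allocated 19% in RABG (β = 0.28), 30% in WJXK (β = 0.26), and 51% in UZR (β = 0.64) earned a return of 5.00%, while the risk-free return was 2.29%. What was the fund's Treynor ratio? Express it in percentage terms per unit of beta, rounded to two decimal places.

5.92%

β_P = 0.19×0.28 + 0.30×0.26 + 0.51×0.64 = 0.4576
Treynor = (R_P − R_f) / β_P = (5.00% − 2.29%) / 0.4576 = 2.71% / 0.4576 = 5.92%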